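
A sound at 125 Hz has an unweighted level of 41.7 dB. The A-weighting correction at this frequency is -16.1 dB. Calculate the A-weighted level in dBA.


Given values:
  SPL = 41.7 dB
  A-weighting at 125 Hz = -16.1 dB
Formula: L_A = SPL + A_weight
L_A = 41.7 + (-16.1)
L_A = 25.6

25.6 dBA


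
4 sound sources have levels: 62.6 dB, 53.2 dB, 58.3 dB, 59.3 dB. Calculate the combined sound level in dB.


Formula: L_total = 10 * log10( sum(10^(Li/10)) )
  Source 1: 10^(62.6/10) = 1819700.8586
  Source 2: 10^(53.2/10) = 208929.6131
  Source 3: 10^(58.3/10) = 676082.9754
  Source 4: 10^(59.3/10) = 851138.0382
Sum of linear values = 3555851.4853
L_total = 10 * log10(3555851.4853) = 65.51

65.51 dB


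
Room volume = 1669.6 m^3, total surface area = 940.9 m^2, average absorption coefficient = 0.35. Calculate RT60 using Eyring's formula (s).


Given values:
  V = 1669.6 m^3, S = 940.9 m^2, alpha = 0.35
Formula: RT60 = 0.161 * V / (-S * ln(1 - alpha))
Compute ln(1 - 0.35) = ln(0.65) = -0.430783
Denominator: -940.9 * -0.430783 = 405.3237
Numerator: 0.161 * 1669.6 = 268.8056
RT60 = 268.8056 / 405.3237 = 0.663

0.663 s


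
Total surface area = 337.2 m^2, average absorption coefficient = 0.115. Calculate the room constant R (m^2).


Given values:
  S = 337.2 m^2, alpha = 0.115
Formula: R = S * alpha / (1 - alpha)
Numerator: 337.2 * 0.115 = 38.778
Denominator: 1 - 0.115 = 0.885
R = 38.778 / 0.885 = 43.82

43.82 m^2


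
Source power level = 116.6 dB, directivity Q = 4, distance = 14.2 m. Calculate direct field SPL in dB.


Given values:
  Lw = 116.6 dB, Q = 4, r = 14.2 m
Formula: SPL = Lw + 10 * log10(Q / (4 * pi * r^2))
Compute 4 * pi * r^2 = 4 * pi * 14.2^2 = 2533.883
Compute Q / denom = 4 / 2533.883 = 0.0015786
Compute 10 * log10(0.0015786) = -28.0173
SPL = 116.6 + (-28.0173) = 88.58

88.58 dB


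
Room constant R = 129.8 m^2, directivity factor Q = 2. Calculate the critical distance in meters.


Given values:
  R = 129.8 m^2, Q = 2
Formula: d_c = 0.141 * sqrt(Q * R)
Compute Q * R = 2 * 129.8 = 259.6
Compute sqrt(259.6) = 16.1121
d_c = 0.141 * 16.1121 = 2.272

2.272 m


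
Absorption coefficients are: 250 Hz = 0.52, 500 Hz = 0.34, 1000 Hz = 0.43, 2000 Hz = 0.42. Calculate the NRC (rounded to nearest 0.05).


Given values:
  a_250 = 0.52, a_500 = 0.34
  a_1000 = 0.43, a_2000 = 0.42
Formula: NRC = (a250 + a500 + a1000 + a2000) / 4
Sum = 0.52 + 0.34 + 0.43 + 0.42 = 1.71
NRC = 1.71 / 4 = 0.4275
Rounded to nearest 0.05: 0.45

0.45


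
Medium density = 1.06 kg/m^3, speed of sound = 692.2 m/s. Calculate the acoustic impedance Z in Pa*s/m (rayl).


Given values:
  rho = 1.06 kg/m^3
  c = 692.2 m/s
Formula: Z = rho * c
Z = 1.06 * 692.2
Z = 733.73

733.73 rayl


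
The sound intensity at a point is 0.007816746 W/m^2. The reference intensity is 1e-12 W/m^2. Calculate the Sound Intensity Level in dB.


Given values:
  I = 0.007816746 W/m^2
  I_ref = 1e-12 W/m^2
Formula: SIL = 10 * log10(I / I_ref)
Compute ratio: I / I_ref = 7816746000
Compute log10: log10(7816746000) = 9.893026
Multiply: SIL = 10 * 9.893026 = 98.93

98.93 dB


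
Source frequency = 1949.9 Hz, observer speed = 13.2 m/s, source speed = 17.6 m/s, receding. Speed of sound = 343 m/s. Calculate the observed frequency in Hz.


Given values:
  f_s = 1949.9 Hz, v_o = 13.2 m/s, v_s = 17.6 m/s
  Direction: receding
Formula: f_o = f_s * (c - v_o) / (c + v_s)
Numerator: c - v_o = 343 - 13.2 = 329.8
Denominator: c + v_s = 343 + 17.6 = 360.6
f_o = 1949.9 * 329.8 / 360.6 = 1783.35

1783.35 Hz


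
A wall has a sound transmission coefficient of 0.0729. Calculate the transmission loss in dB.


Given values:
  tau = 0.0729
Formula: TL = 10 * log10(1 / tau)
Compute 1 / tau = 1 / 0.0729 = 13.7174
Compute log10(13.7174) = 1.137272
TL = 10 * 1.137272 = 11.37

11.37 dB


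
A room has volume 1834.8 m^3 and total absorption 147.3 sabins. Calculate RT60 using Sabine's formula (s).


Given values:
  V = 1834.8 m^3
  A = 147.3 sabins
Formula: RT60 = 0.161 * V / A
Numerator: 0.161 * 1834.8 = 295.4028
RT60 = 295.4028 / 147.3 = 2.005

2.005 s


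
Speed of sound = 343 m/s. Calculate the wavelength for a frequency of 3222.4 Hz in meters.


Given values:
  c = 343 m/s, f = 3222.4 Hz
Formula: lambda = c / f
lambda = 343 / 3222.4
lambda = 0.1064

0.1064 m


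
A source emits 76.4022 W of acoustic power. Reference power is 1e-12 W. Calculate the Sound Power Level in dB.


Given values:
  W = 76.4022 W
  W_ref = 1e-12 W
Formula: SWL = 10 * log10(W / W_ref)
Compute ratio: W / W_ref = 76402200000000
Compute log10: log10(76402200000000) = 13.883106
Multiply: SWL = 10 * 13.883106 = 138.83

138.83 dB


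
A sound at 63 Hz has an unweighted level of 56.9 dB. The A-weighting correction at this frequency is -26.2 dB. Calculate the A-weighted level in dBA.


Given values:
  SPL = 56.9 dB
  A-weighting at 63 Hz = -26.2 dB
Formula: L_A = SPL + A_weight
L_A = 56.9 + (-26.2)
L_A = 30.7

30.7 dBA


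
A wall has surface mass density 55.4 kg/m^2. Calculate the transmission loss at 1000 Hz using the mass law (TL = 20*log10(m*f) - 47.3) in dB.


Given values:
  m = 55.4 kg/m^2, f = 1000 Hz
Formula: TL = 20 * log10(m * f) - 47.3
Compute m * f = 55.4 * 1000 = 55400.0
Compute log10(55400.0) = 4.74351
Compute 20 * 4.74351 = 94.8702
TL = 94.8702 - 47.3 = 47.57

47.57 dB


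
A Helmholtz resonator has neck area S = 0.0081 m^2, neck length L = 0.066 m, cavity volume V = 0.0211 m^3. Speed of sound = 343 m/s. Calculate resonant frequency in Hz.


Given values:
  S = 0.0081 m^2, L = 0.066 m, V = 0.0211 m^3, c = 343 m/s
Formula: f = (c / (2*pi)) * sqrt(S / (V * L))
Compute V * L = 0.0211 * 0.066 = 0.0013926
Compute S / (V * L) = 0.0081 / 0.0013926 = 5.8165
Compute sqrt(5.8165) = 2.411742
Compute c / (2*pi) = 343 / 6.283185 = 54.590148
f = 54.590148 * 2.411742 = 131.66

131.66 Hz


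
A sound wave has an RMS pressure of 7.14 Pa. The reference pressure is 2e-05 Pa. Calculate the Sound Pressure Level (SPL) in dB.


Given values:
  p = 7.14 Pa
  p_ref = 2e-05 Pa
Formula: SPL = 20 * log10(p / p_ref)
Compute ratio: p / p_ref = 7.14 / 2e-05 = 357000
Compute log10: log10(357000) = 5.552668
Multiply: SPL = 20 * 5.552668 = 111.05

111.05 dB


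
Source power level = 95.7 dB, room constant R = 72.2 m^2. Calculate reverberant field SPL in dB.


Given values:
  Lw = 95.7 dB, R = 72.2 m^2
Formula: SPL = Lw + 10 * log10(4 / R)
Compute 4 / R = 4 / 72.2 = 0.055402
Compute 10 * log10(0.055402) = -12.5647
SPL = 95.7 + (-12.5647) = 83.14

83.14 dB


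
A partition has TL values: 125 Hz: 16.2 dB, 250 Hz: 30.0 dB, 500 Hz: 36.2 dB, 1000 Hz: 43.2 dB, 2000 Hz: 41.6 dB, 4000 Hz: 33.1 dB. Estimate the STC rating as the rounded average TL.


Given TL values at each frequency:
  125 Hz: 16.2 dB
  250 Hz: 30.0 dB
  500 Hz: 36.2 dB
  1000 Hz: 43.2 dB
  2000 Hz: 41.6 dB
  4000 Hz: 33.1 dB
Formula: STC ~ round(average of TL values)
Sum = 16.2 + 30.0 + 36.2 + 43.2 + 41.6 + 33.1 = 200.3
Average = 200.3 / 6 = 33.38
Rounded: 33

33


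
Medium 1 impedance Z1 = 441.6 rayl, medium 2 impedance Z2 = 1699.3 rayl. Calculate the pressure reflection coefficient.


Given values:
  Z1 = 441.6 rayl, Z2 = 1699.3 rayl
Formula: R = (Z2 - Z1) / (Z2 + Z1)
Numerator: Z2 - Z1 = 1699.3 - 441.6 = 1257.7
Denominator: Z2 + Z1 = 1699.3 + 441.6 = 2140.9
R = 1257.7 / 2140.9 = 0.5875

0.5875


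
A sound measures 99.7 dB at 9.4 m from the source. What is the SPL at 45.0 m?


Given values:
  SPL1 = 99.7 dB, r1 = 9.4 m, r2 = 45.0 m
Formula: SPL2 = SPL1 - 20 * log10(r2 / r1)
Compute ratio: r2 / r1 = 45.0 / 9.4 = 4.7872
Compute log10: log10(4.7872) = 0.680082
Compute drop: 20 * 0.680082 = 13.6016
SPL2 = 99.7 - 13.6016 = 86.1

86.1 dB


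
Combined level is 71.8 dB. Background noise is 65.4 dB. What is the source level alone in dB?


Given values:
  L_total = 71.8 dB, L_bg = 65.4 dB
Formula: L_source = 10 * log10(10^(L_total/10) - 10^(L_bg/10))
Convert to linear:
  10^(71.8/10) = 15135612.4844
  10^(65.4/10) = 3467368.5045
Difference: 15135612.4844 - 3467368.5045 = 11668243.9799
L_source = 10 * log10(11668243.9799) = 70.67

70.67 dB


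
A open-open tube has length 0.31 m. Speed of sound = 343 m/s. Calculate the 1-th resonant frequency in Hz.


Given values:
  Tube type: open-open, L = 0.31 m, c = 343 m/s, n = 1
Formula: f_n = n * c / (2 * L)
Compute 2 * L = 2 * 0.31 = 0.62
f = 1 * 343 / 0.62
f = 553.23

553.23 Hz


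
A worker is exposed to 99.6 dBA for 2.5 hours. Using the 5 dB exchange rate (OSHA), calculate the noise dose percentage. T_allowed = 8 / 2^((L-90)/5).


Given values:
  L = 99.6 dBA, T = 2.5 hours
Formula: T_allowed = 8 / 2^((L - 90) / 5)
Compute exponent: (99.6 - 90) / 5 = 1.92
Compute 2^(1.92) = 3.784231
T_allowed = 8 / 3.784231 = 2.114036 hours
Dose = (T / T_allowed) * 100
Dose = (2.5 / 2.114036) * 100 = 118.26

118.26 %


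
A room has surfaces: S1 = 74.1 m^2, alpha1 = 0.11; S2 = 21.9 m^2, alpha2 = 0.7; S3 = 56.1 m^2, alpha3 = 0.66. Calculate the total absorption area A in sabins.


Given surfaces:
  Surface 1: 74.1 * 0.11 = 8.151
  Surface 2: 21.9 * 0.7 = 15.33
  Surface 3: 56.1 * 0.66 = 37.026
Formula: A = sum(Si * alpha_i)
A = 8.151 + 15.33 + 37.026
A = 60.51

60.51 sabins


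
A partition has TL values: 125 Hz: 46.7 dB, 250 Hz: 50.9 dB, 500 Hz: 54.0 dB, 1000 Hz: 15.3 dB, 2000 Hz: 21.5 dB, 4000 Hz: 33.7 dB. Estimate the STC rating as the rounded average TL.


Given TL values at each frequency:
  125 Hz: 46.7 dB
  250 Hz: 50.9 dB
  500 Hz: 54.0 dB
  1000 Hz: 15.3 dB
  2000 Hz: 21.5 dB
  4000 Hz: 33.7 dB
Formula: STC ~ round(average of TL values)
Sum = 46.7 + 50.9 + 54.0 + 15.3 + 21.5 + 33.7 = 222.1
Average = 222.1 / 6 = 37.02
Rounded: 37

37


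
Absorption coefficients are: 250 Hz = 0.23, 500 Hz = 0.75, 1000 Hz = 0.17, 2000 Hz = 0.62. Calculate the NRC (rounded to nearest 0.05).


Given values:
  a_250 = 0.23, a_500 = 0.75
  a_1000 = 0.17, a_2000 = 0.62
Formula: NRC = (a250 + a500 + a1000 + a2000) / 4
Sum = 0.23 + 0.75 + 0.17 + 0.62 = 1.77
NRC = 1.77 / 4 = 0.4425
Rounded to nearest 0.05: 0.45

0.45


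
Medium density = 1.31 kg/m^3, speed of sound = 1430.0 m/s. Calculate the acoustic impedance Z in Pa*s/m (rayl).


Given values:
  rho = 1.31 kg/m^3
  c = 1430.0 m/s
Formula: Z = rho * c
Z = 1.31 * 1430.0
Z = 1873.3

1873.3 rayl


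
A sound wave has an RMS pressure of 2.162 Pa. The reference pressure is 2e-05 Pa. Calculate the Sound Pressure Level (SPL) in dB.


Given values:
  p = 2.162 Pa
  p_ref = 2e-05 Pa
Formula: SPL = 20 * log10(p / p_ref)
Compute ratio: p / p_ref = 2.162 / 2e-05 = 108100
Compute log10: log10(108100) = 5.033826
Multiply: SPL = 20 * 5.033826 = 100.68

100.68 dB


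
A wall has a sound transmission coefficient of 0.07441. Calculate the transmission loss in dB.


Given values:
  tau = 0.07441
Formula: TL = 10 * log10(1 / tau)
Compute 1 / tau = 1 / 0.07441 = 13.4391
Compute log10(13.4391) = 1.12837
TL = 10 * 1.12837 = 11.28

11.28 dB


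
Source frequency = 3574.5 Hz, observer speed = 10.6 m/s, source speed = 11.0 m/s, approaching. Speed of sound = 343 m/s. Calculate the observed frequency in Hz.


Given values:
  f_s = 3574.5 Hz, v_o = 10.6 m/s, v_s = 11.0 m/s
  Direction: approaching
Formula: f_o = f_s * (c + v_o) / (c - v_s)
Numerator: c + v_o = 343 + 10.6 = 353.6
Denominator: c - v_s = 343 - 11.0 = 332.0
f_o = 3574.5 * 353.6 / 332.0 = 3807.06

3807.06 Hz


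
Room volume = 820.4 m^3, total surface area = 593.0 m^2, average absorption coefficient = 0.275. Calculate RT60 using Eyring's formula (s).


Given values:
  V = 820.4 m^3, S = 593.0 m^2, alpha = 0.275
Formula: RT60 = 0.161 * V / (-S * ln(1 - alpha))
Compute ln(1 - 0.275) = ln(0.725) = -0.321584
Denominator: -593.0 * -0.321584 = 190.6993
Numerator: 0.161 * 820.4 = 132.0844
RT60 = 132.0844 / 190.6993 = 0.693

0.693 s


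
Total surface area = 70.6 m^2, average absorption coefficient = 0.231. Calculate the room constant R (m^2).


Given values:
  S = 70.6 m^2, alpha = 0.231
Formula: R = S * alpha / (1 - alpha)
Numerator: 70.6 * 0.231 = 16.3086
Denominator: 1 - 0.231 = 0.769
R = 16.3086 / 0.769 = 21.21

21.21 m^2


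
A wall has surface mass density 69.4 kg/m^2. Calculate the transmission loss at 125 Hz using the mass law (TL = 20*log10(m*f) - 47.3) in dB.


Given values:
  m = 69.4 kg/m^2, f = 125 Hz
Formula: TL = 20 * log10(m * f) - 47.3
Compute m * f = 69.4 * 125 = 8675.0
Compute log10(8675.0) = 3.938269
Compute 20 * 3.938269 = 78.7654
TL = 78.7654 - 47.3 = 31.47

31.47 dB


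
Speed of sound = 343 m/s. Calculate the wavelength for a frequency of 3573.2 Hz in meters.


Given values:
  c = 343 m/s, f = 3573.2 Hz
Formula: lambda = c / f
lambda = 343 / 3573.2
lambda = 0.096

0.096 m


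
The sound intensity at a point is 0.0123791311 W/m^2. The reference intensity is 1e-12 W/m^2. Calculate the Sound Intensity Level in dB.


Given values:
  I = 0.0123791311 W/m^2
  I_ref = 1e-12 W/m^2
Formula: SIL = 10 * log10(I / I_ref)
Compute ratio: I / I_ref = 12379131100
Compute log10: log10(12379131100) = 10.09269
Multiply: SIL = 10 * 10.09269 = 100.93

100.93 dB


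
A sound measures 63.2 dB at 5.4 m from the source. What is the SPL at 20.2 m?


Given values:
  SPL1 = 63.2 dB, r1 = 5.4 m, r2 = 20.2 m
Formula: SPL2 = SPL1 - 20 * log10(r2 / r1)
Compute ratio: r2 / r1 = 20.2 / 5.4 = 3.7407
Compute log10: log10(3.7407) = 0.572953
Compute drop: 20 * 0.572953 = 11.4591
SPL2 = 63.2 - 11.4591 = 51.74

51.74 dB


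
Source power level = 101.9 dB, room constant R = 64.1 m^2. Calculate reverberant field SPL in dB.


Given values:
  Lw = 101.9 dB, R = 64.1 m^2
Formula: SPL = Lw + 10 * log10(4 / R)
Compute 4 / R = 4 / 64.1 = 0.062402
Compute 10 * log10(0.062402) = -12.048
SPL = 101.9 + (-12.048) = 89.85

89.85 dB


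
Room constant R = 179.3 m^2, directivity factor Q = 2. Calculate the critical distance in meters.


Given values:
  R = 179.3 m^2, Q = 2
Formula: d_c = 0.141 * sqrt(Q * R)
Compute Q * R = 2 * 179.3 = 358.6
Compute sqrt(358.6) = 18.9367
d_c = 0.141 * 18.9367 = 2.67

2.67 m


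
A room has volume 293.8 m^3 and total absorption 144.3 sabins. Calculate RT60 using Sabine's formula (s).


Given values:
  V = 293.8 m^3
  A = 144.3 sabins
Formula: RT60 = 0.161 * V / A
Numerator: 0.161 * 293.8 = 47.3018
RT60 = 47.3018 / 144.3 = 0.328

0.328 s


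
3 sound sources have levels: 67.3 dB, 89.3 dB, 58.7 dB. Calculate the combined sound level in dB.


Formula: L_total = 10 * log10( sum(10^(Li/10)) )
  Source 1: 10^(67.3/10) = 5370317.9637
  Source 2: 10^(89.3/10) = 851138038.2024
  Source 3: 10^(58.7/10) = 741310.2413
Sum of linear values = 857249666.4074
L_total = 10 * log10(857249666.4074) = 89.33

89.33 dB


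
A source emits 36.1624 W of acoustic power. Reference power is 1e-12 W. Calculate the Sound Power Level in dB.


Given values:
  W = 36.1624 W
  W_ref = 1e-12 W
Formula: SWL = 10 * log10(W / W_ref)
Compute ratio: W / W_ref = 36162400000000
Compute log10: log10(36162400000000) = 13.558257
Multiply: SWL = 10 * 13.558257 = 135.58

135.58 dB


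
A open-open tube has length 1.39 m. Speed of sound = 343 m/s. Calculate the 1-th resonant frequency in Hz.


Given values:
  Tube type: open-open, L = 1.39 m, c = 343 m/s, n = 1
Formula: f_n = n * c / (2 * L)
Compute 2 * L = 2 * 1.39 = 2.78
f = 1 * 343 / 2.78
f = 123.38

123.38 Hz


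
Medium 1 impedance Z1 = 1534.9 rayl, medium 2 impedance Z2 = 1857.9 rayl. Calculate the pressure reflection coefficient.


Given values:
  Z1 = 1534.9 rayl, Z2 = 1857.9 rayl
Formula: R = (Z2 - Z1) / (Z2 + Z1)
Numerator: Z2 - Z1 = 1857.9 - 1534.9 = 323.0
Denominator: Z2 + Z1 = 1857.9 + 1534.9 = 3392.8
R = 323.0 / 3392.8 = 0.0952

0.0952


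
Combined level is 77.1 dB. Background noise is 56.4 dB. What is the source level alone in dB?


Given values:
  L_total = 77.1 dB, L_bg = 56.4 dB
Formula: L_source = 10 * log10(10^(L_total/10) - 10^(L_bg/10))
Convert to linear:
  10^(77.1/10) = 51286138.3991
  10^(56.4/10) = 436515.8322
Difference: 51286138.3991 - 436515.8322 = 50849622.5669
L_source = 10 * log10(50849622.5669) = 77.06

77.06 dB


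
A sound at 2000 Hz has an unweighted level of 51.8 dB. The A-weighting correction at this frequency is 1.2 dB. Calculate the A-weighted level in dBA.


Given values:
  SPL = 51.8 dB
  A-weighting at 2000 Hz = 1.2 dB
Formula: L_A = SPL + A_weight
L_A = 51.8 + (1.2)
L_A = 53.0

53.0 dBA


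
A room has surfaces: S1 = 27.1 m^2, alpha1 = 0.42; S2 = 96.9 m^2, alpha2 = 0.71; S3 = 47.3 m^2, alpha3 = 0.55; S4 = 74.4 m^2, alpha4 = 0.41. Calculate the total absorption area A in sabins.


Given surfaces:
  Surface 1: 27.1 * 0.42 = 11.382
  Surface 2: 96.9 * 0.71 = 68.799
  Surface 3: 47.3 * 0.55 = 26.015
  Surface 4: 74.4 * 0.41 = 30.504
Formula: A = sum(Si * alpha_i)
A = 11.382 + 68.799 + 26.015 + 30.504
A = 136.7

136.7 sabins


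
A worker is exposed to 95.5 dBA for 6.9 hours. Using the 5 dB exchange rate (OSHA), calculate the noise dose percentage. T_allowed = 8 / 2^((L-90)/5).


Given values:
  L = 95.5 dBA, T = 6.9 hours
Formula: T_allowed = 8 / 2^((L - 90) / 5)
Compute exponent: (95.5 - 90) / 5 = 1.1
Compute 2^(1.1) = 2.143547
T_allowed = 8 / 2.143547 = 3.732132 hours
Dose = (T / T_allowed) * 100
Dose = (6.9 / 3.732132) * 100 = 184.88

184.88 %


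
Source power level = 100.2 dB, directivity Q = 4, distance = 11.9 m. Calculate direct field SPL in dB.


Given values:
  Lw = 100.2 dB, Q = 4, r = 11.9 m
Formula: SPL = Lw + 10 * log10(Q / (4 * pi * r^2))
Compute 4 * pi * r^2 = 4 * pi * 11.9^2 = 1779.5237
Compute Q / denom = 4 / 1779.5237 = 0.00224779
Compute 10 * log10(0.00224779) = -26.4824
SPL = 100.2 + (-26.4824) = 73.72

73.72 dB


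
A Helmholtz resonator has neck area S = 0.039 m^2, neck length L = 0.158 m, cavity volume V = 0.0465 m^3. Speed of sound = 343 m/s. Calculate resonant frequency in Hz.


Given values:
  S = 0.039 m^2, L = 0.158 m, V = 0.0465 m^3, c = 343 m/s
Formula: f = (c / (2*pi)) * sqrt(S / (V * L))
Compute V * L = 0.0465 * 0.158 = 0.007347
Compute S / (V * L) = 0.039 / 0.007347 = 5.3083
Compute sqrt(5.3083) = 2.303975
Compute c / (2*pi) = 343 / 6.283185 = 54.590148
f = 54.590148 * 2.303975 = 125.77

125.77 Hz


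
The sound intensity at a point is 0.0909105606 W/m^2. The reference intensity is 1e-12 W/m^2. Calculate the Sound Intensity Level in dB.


Given values:
  I = 0.0909105606 W/m^2
  I_ref = 1e-12 W/m^2
Formula: SIL = 10 * log10(I / I_ref)
Compute ratio: I / I_ref = 90910560600
Compute log10: log10(90910560600) = 10.958614
Multiply: SIL = 10 * 10.958614 = 109.59

109.59 dB


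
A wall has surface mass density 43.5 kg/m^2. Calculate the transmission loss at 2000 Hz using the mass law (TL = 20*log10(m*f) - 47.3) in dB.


Given values:
  m = 43.5 kg/m^2, f = 2000 Hz
Formula: TL = 20 * log10(m * f) - 47.3
Compute m * f = 43.5 * 2000 = 87000.0
Compute log10(87000.0) = 4.939519
Compute 20 * 4.939519 = 98.7904
TL = 98.7904 - 47.3 = 51.49

51.49 dB


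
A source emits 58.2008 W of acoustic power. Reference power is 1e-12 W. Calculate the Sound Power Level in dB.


Given values:
  W = 58.2008 W
  W_ref = 1e-12 W
Formula: SWL = 10 * log10(W / W_ref)
Compute ratio: W / W_ref = 58200800000000
Compute log10: log10(58200800000000) = 13.764929
Multiply: SWL = 10 * 13.764929 = 137.65

137.65 dB


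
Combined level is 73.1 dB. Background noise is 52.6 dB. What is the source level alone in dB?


Given values:
  L_total = 73.1 dB, L_bg = 52.6 dB
Formula: L_source = 10 * log10(10^(L_total/10) - 10^(L_bg/10))
Convert to linear:
  10^(73.1/10) = 20417379.4467
  10^(52.6/10) = 181970.0859
Difference: 20417379.4467 - 181970.0859 = 20235409.3608
L_source = 10 * log10(20235409.3608) = 73.06

73.06 dB


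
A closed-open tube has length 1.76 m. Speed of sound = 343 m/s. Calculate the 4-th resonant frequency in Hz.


Given values:
  Tube type: closed-open, L = 1.76 m, c = 343 m/s, n = 4
Formula: f_n = (2n - 1) * c / (4 * L)
Compute 2n - 1 = 2*4 - 1 = 7
Compute 4 * L = 4 * 1.76 = 7.04
f = 7 * 343 / 7.04
f = 341.05

341.05 Hz


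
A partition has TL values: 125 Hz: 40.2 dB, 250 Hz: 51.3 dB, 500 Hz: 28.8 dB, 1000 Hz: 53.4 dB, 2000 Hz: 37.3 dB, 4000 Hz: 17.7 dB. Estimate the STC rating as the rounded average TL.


Given TL values at each frequency:
  125 Hz: 40.2 dB
  250 Hz: 51.3 dB
  500 Hz: 28.8 dB
  1000 Hz: 53.4 dB
  2000 Hz: 37.3 dB
  4000 Hz: 17.7 dB
Formula: STC ~ round(average of TL values)
Sum = 40.2 + 51.3 + 28.8 + 53.4 + 37.3 + 17.7 = 228.7
Average = 228.7 / 6 = 38.12
Rounded: 38

38


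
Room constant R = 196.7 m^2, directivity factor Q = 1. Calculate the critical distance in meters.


Given values:
  R = 196.7 m^2, Q = 1
Formula: d_c = 0.141 * sqrt(Q * R)
Compute Q * R = 1 * 196.7 = 196.7
Compute sqrt(196.7) = 14.025
d_c = 0.141 * 14.025 = 1.978

1.978 m


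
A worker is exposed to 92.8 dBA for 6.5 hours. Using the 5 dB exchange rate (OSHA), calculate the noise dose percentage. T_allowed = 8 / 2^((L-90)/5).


Given values:
  L = 92.8 dBA, T = 6.5 hours
Formula: T_allowed = 8 / 2^((L - 90) / 5)
Compute exponent: (92.8 - 90) / 5 = 0.56
Compute 2^(0.56) = 1.474269
T_allowed = 8 / 1.474269 = 5.426418 hours
Dose = (T / T_allowed) * 100
Dose = (6.5 / 5.426418) * 100 = 119.78

119.78 %


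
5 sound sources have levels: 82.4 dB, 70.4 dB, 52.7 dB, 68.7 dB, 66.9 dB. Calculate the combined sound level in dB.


Formula: L_total = 10 * log10( sum(10^(Li/10)) )
  Source 1: 10^(82.4/10) = 173780082.8749
  Source 2: 10^(70.4/10) = 10964781.9614
  Source 3: 10^(52.7/10) = 186208.7137
  Source 4: 10^(68.7/10) = 7413102.413
  Source 5: 10^(66.9/10) = 4897788.1937
Sum of linear values = 197241964.1567
L_total = 10 * log10(197241964.1567) = 82.95

82.95 dB


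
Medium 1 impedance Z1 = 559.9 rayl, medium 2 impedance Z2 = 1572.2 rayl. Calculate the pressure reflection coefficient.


Given values:
  Z1 = 559.9 rayl, Z2 = 1572.2 rayl
Formula: R = (Z2 - Z1) / (Z2 + Z1)
Numerator: Z2 - Z1 = 1572.2 - 559.9 = 1012.3
Denominator: Z2 + Z1 = 1572.2 + 559.9 = 2132.1
R = 1012.3 / 2132.1 = 0.4748

0.4748


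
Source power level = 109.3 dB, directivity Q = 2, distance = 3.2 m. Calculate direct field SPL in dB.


Given values:
  Lw = 109.3 dB, Q = 2, r = 3.2 m
Formula: SPL = Lw + 10 * log10(Q / (4 * pi * r^2))
Compute 4 * pi * r^2 = 4 * pi * 3.2^2 = 128.6796
Compute Q / denom = 2 / 128.6796 = 0.01554248
Compute 10 * log10(0.01554248) = -18.0848
SPL = 109.3 + (-18.0848) = 91.22

91.22 dB


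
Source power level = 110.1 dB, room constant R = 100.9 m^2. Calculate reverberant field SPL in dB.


Given values:
  Lw = 110.1 dB, R = 100.9 m^2
Formula: SPL = Lw + 10 * log10(4 / R)
Compute 4 / R = 4 / 100.9 = 0.039643
Compute 10 * log10(0.039643) = -14.0183
SPL = 110.1 + (-14.0183) = 96.08

96.08 dB


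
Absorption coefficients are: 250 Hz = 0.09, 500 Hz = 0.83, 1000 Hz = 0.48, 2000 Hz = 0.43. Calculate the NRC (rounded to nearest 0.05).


Given values:
  a_250 = 0.09, a_500 = 0.83
  a_1000 = 0.48, a_2000 = 0.43
Formula: NRC = (a250 + a500 + a1000 + a2000) / 4
Sum = 0.09 + 0.83 + 0.48 + 0.43 = 1.83
NRC = 1.83 / 4 = 0.4575
Rounded to nearest 0.05: 0.45

0.45


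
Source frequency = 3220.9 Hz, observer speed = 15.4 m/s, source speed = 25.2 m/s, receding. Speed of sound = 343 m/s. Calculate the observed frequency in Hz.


Given values:
  f_s = 3220.9 Hz, v_o = 15.4 m/s, v_s = 25.2 m/s
  Direction: receding
Formula: f_o = f_s * (c - v_o) / (c + v_s)
Numerator: c - v_o = 343 - 15.4 = 327.6
Denominator: c + v_s = 343 + 25.2 = 368.2
f_o = 3220.9 * 327.6 / 368.2 = 2865.74

2865.74 Hz


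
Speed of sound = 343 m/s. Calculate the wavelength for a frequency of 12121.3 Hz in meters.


Given values:
  c = 343 m/s, f = 12121.3 Hz
Formula: lambda = c / f
lambda = 343 / 12121.3
lambda = 0.0283

0.0283 m


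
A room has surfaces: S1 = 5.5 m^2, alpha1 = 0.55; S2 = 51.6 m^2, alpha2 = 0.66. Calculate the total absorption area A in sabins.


Given surfaces:
  Surface 1: 5.5 * 0.55 = 3.025
  Surface 2: 51.6 * 0.66 = 34.056
Formula: A = sum(Si * alpha_i)
A = 3.025 + 34.056
A = 37.08

37.08 sabins


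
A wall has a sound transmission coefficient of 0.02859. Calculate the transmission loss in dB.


Given values:
  tau = 0.02859
Formula: TL = 10 * log10(1 / tau)
Compute 1 / tau = 1 / 0.02859 = 34.9773
Compute log10(34.9773) = 1.543786
TL = 10 * 1.543786 = 15.44

15.44 dB


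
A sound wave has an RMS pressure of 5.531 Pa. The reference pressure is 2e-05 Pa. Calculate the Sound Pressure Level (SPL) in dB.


Given values:
  p = 5.531 Pa
  p_ref = 2e-05 Pa
Formula: SPL = 20 * log10(p / p_ref)
Compute ratio: p / p_ref = 5.531 / 2e-05 = 276550
Compute log10: log10(276550) = 5.441774
Multiply: SPL = 20 * 5.441774 = 108.84

108.84 dB


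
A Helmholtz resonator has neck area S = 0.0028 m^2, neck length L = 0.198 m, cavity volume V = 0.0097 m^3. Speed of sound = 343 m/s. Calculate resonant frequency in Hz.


Given values:
  S = 0.0028 m^2, L = 0.198 m, V = 0.0097 m^3, c = 343 m/s
Formula: f = (c / (2*pi)) * sqrt(S / (V * L))
Compute V * L = 0.0097 * 0.198 = 0.0019206
Compute S / (V * L) = 0.0028 / 0.0019206 = 1.4579
Compute sqrt(1.4579) = 1.207435
Compute c / (2*pi) = 343 / 6.283185 = 54.590148
f = 54.590148 * 1.207435 = 65.91

65.91 Hz


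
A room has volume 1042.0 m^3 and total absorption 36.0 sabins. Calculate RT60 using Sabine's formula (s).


Given values:
  V = 1042.0 m^3
  A = 36.0 sabins
Formula: RT60 = 0.161 * V / A
Numerator: 0.161 * 1042.0 = 167.762
RT60 = 167.762 / 36.0 = 4.66

4.66 s


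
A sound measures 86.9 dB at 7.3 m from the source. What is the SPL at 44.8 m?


Given values:
  SPL1 = 86.9 dB, r1 = 7.3 m, r2 = 44.8 m
Formula: SPL2 = SPL1 - 20 * log10(r2 / r1)
Compute ratio: r2 / r1 = 44.8 / 7.3 = 6.137
Compute log10: log10(6.137) = 0.787956
Compute drop: 20 * 0.787956 = 15.7591
SPL2 = 86.9 - 15.7591 = 71.14

71.14 dB


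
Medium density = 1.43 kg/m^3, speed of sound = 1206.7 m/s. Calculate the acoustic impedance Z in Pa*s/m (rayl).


Given values:
  rho = 1.43 kg/m^3
  c = 1206.7 m/s
Formula: Z = rho * c
Z = 1.43 * 1206.7
Z = 1725.58

1725.58 rayl


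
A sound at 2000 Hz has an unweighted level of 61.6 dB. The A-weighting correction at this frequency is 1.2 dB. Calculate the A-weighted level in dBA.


Given values:
  SPL = 61.6 dB
  A-weighting at 2000 Hz = 1.2 dB
Formula: L_A = SPL + A_weight
L_A = 61.6 + (1.2)
L_A = 62.8

62.8 dBA


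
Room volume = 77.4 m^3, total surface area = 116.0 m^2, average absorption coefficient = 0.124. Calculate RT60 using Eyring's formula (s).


Given values:
  V = 77.4 m^3, S = 116.0 m^2, alpha = 0.124
Formula: RT60 = 0.161 * V / (-S * ln(1 - alpha))
Compute ln(1 - 0.124) = ln(0.876) = -0.132389
Denominator: -116.0 * -0.132389 = 15.3571
Numerator: 0.161 * 77.4 = 12.4614
RT60 = 12.4614 / 15.3571 = 0.811

0.811 s


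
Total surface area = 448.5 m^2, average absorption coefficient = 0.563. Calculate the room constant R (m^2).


Given values:
  S = 448.5 m^2, alpha = 0.563
Formula: R = S * alpha / (1 - alpha)
Numerator: 448.5 * 0.563 = 252.5055
Denominator: 1 - 0.563 = 0.437
R = 252.5055 / 0.437 = 577.82

577.82 m^2


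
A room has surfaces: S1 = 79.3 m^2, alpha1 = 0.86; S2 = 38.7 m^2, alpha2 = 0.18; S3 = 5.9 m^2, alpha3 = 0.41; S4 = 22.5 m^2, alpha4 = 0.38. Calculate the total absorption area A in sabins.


Given surfaces:
  Surface 1: 79.3 * 0.86 = 68.198
  Surface 2: 38.7 * 0.18 = 6.966
  Surface 3: 5.9 * 0.41 = 2.419
  Surface 4: 22.5 * 0.38 = 8.55
Formula: A = sum(Si * alpha_i)
A = 68.198 + 6.966 + 2.419 + 8.55
A = 86.13

86.13 sabins


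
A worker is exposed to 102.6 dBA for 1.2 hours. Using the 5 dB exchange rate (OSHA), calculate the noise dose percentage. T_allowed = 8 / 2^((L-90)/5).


Given values:
  L = 102.6 dBA, T = 1.2 hours
Formula: T_allowed = 8 / 2^((L - 90) / 5)
Compute exponent: (102.6 - 90) / 5 = 2.52
Compute 2^(2.52) = 5.735821
T_allowed = 8 / 5.735821 = 1.394744 hours
Dose = (T / T_allowed) * 100
Dose = (1.2 / 1.394744) * 100 = 86.04

86.04 %


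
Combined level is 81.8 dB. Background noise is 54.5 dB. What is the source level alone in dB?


Given values:
  L_total = 81.8 dB, L_bg = 54.5 dB
Formula: L_source = 10 * log10(10^(L_total/10) - 10^(L_bg/10))
Convert to linear:
  10^(81.8/10) = 151356124.8436
  10^(54.5/10) = 281838.2931
Difference: 151356124.8436 - 281838.2931 = 151074286.5505
L_source = 10 * log10(151074286.5505) = 81.79

81.79 dB


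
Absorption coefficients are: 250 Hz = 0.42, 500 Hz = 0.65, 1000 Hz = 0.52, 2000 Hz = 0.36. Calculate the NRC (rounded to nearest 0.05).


Given values:
  a_250 = 0.42, a_500 = 0.65
  a_1000 = 0.52, a_2000 = 0.36
Formula: NRC = (a250 + a500 + a1000 + a2000) / 4
Sum = 0.42 + 0.65 + 0.52 + 0.36 = 1.95
NRC = 1.95 / 4 = 0.4875
Rounded to nearest 0.05: 0.5

0.5


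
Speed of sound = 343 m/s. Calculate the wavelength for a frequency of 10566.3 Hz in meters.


Given values:
  c = 343 m/s, f = 10566.3 Hz
Formula: lambda = c / f
lambda = 343 / 10566.3
lambda = 0.0325

0.0325 m


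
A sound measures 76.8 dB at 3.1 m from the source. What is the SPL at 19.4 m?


Given values:
  SPL1 = 76.8 dB, r1 = 3.1 m, r2 = 19.4 m
Formula: SPL2 = SPL1 - 20 * log10(r2 / r1)
Compute ratio: r2 / r1 = 19.4 / 3.1 = 6.2581
Compute log10: log10(6.2581) = 0.796442
Compute drop: 20 * 0.796442 = 15.9288
SPL2 = 76.8 - 15.9288 = 60.87

60.87 dB


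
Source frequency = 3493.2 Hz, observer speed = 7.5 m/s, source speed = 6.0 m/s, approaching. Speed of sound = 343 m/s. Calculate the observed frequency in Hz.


Given values:
  f_s = 3493.2 Hz, v_o = 7.5 m/s, v_s = 6.0 m/s
  Direction: approaching
Formula: f_o = f_s * (c + v_o) / (c - v_s)
Numerator: c + v_o = 343 + 7.5 = 350.5
Denominator: c - v_s = 343 - 6.0 = 337.0
f_o = 3493.2 * 350.5 / 337.0 = 3633.14

3633.14 Hz


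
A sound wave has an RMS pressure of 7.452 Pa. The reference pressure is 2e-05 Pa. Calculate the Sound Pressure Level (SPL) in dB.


Given values:
  p = 7.452 Pa
  p_ref = 2e-05 Pa
Formula: SPL = 20 * log10(p / p_ref)
Compute ratio: p / p_ref = 7.452 / 2e-05 = 372600
Compute log10: log10(372600) = 5.571243
Multiply: SPL = 20 * 5.571243 = 111.42

111.42 dB


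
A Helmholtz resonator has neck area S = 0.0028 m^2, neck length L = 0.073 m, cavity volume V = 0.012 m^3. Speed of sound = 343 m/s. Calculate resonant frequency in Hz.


Given values:
  S = 0.0028 m^2, L = 0.073 m, V = 0.012 m^3, c = 343 m/s
Formula: f = (c / (2*pi)) * sqrt(S / (V * L))
Compute V * L = 0.012 * 0.073 = 0.000876
Compute S / (V * L) = 0.0028 / 0.000876 = 3.1963
Compute sqrt(3.1963) = 1.78782
Compute c / (2*pi) = 343 / 6.283185 = 54.590148
f = 54.590148 * 1.78782 = 97.6

97.6 Hz


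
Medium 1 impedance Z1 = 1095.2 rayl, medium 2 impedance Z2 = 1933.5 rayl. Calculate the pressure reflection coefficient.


Given values:
  Z1 = 1095.2 rayl, Z2 = 1933.5 rayl
Formula: R = (Z2 - Z1) / (Z2 + Z1)
Numerator: Z2 - Z1 = 1933.5 - 1095.2 = 838.3
Denominator: Z2 + Z1 = 1933.5 + 1095.2 = 3028.7
R = 838.3 / 3028.7 = 0.2768

0.2768


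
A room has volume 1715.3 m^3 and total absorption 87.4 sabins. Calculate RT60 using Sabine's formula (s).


Given values:
  V = 1715.3 m^3
  A = 87.4 sabins
Formula: RT60 = 0.161 * V / A
Numerator: 0.161 * 1715.3 = 276.1633
RT60 = 276.1633 / 87.4 = 3.16

3.16 s


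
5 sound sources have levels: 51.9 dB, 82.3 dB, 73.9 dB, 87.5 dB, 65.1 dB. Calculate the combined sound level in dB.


Formula: L_total = 10 * log10( sum(10^(Li/10)) )
  Source 1: 10^(51.9/10) = 154881.6619
  Source 2: 10^(82.3/10) = 169824365.2462
  Source 3: 10^(73.9/10) = 24547089.1569
  Source 4: 10^(87.5/10) = 562341325.1903
  Source 5: 10^(65.1/10) = 3235936.5693
Sum of linear values = 760103597.8246
L_total = 10 * log10(760103597.8246) = 88.81

88.81 dB


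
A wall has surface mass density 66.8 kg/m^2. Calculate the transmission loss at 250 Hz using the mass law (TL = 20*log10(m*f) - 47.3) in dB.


Given values:
  m = 66.8 kg/m^2, f = 250 Hz
Formula: TL = 20 * log10(m * f) - 47.3
Compute m * f = 66.8 * 250 = 16700.0
Compute log10(16700.0) = 4.222716
Compute 20 * 4.222716 = 84.4543
TL = 84.4543 - 47.3 = 37.15

37.15 dB


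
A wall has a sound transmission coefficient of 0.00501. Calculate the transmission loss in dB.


Given values:
  tau = 0.00501
Formula: TL = 10 * log10(1 / tau)
Compute 1 / tau = 1 / 0.00501 = 199.6008
Compute log10(199.6008) = 2.300162
TL = 10 * 2.300162 = 23.0

23.0 dB


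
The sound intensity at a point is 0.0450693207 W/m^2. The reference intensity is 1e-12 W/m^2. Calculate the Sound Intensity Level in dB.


Given values:
  I = 0.0450693207 W/m^2
  I_ref = 1e-12 W/m^2
Formula: SIL = 10 * log10(I / I_ref)
Compute ratio: I / I_ref = 45069320700
Compute log10: log10(45069320700) = 10.653881
Multiply: SIL = 10 * 10.653881 = 106.54

106.54 dB


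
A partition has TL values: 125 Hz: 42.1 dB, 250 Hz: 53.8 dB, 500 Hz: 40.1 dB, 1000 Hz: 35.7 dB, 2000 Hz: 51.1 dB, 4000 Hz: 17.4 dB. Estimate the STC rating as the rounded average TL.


Given TL values at each frequency:
  125 Hz: 42.1 dB
  250 Hz: 53.8 dB
  500 Hz: 40.1 dB
  1000 Hz: 35.7 dB
  2000 Hz: 51.1 dB
  4000 Hz: 17.4 dB
Formula: STC ~ round(average of TL values)
Sum = 42.1 + 53.8 + 40.1 + 35.7 + 51.1 + 17.4 = 240.2
Average = 240.2 / 6 = 40.03
Rounded: 40

40


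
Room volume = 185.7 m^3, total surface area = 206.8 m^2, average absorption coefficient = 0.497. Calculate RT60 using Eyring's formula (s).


Given values:
  V = 185.7 m^3, S = 206.8 m^2, alpha = 0.497
Formula: RT60 = 0.161 * V / (-S * ln(1 - alpha))
Compute ln(1 - 0.497) = ln(0.503) = -0.687165
Denominator: -206.8 * -0.687165 = 142.1057
Numerator: 0.161 * 185.7 = 29.8977
RT60 = 29.8977 / 142.1057 = 0.21

0.21 s


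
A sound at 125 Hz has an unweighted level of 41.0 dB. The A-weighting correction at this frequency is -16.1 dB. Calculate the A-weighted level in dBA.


Given values:
  SPL = 41.0 dB
  A-weighting at 125 Hz = -16.1 dB
Formula: L_A = SPL + A_weight
L_A = 41.0 + (-16.1)
L_A = 24.9

24.9 dBA


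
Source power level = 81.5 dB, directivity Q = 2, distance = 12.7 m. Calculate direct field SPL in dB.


Given values:
  Lw = 81.5 dB, Q = 2, r = 12.7 m
Formula: SPL = Lw + 10 * log10(Q / (4 * pi * r^2))
Compute 4 * pi * r^2 = 4 * pi * 12.7^2 = 2026.8299
Compute Q / denom = 2 / 2026.8299 = 0.00098676
Compute 10 * log10(0.00098676) = -30.0579
SPL = 81.5 + (-30.0579) = 51.44

51.44 dB


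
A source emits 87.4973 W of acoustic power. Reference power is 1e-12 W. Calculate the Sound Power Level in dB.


Given values:
  W = 87.4973 W
  W_ref = 1e-12 W
Formula: SWL = 10 * log10(W / W_ref)
Compute ratio: W / W_ref = 87497300000000
Compute log10: log10(87497300000000) = 13.941995
Multiply: SWL = 10 * 13.941995 = 139.42

139.42 dB


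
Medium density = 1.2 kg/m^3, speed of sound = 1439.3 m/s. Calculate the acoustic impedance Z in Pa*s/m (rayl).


Given values:
  rho = 1.2 kg/m^3
  c = 1439.3 m/s
Formula: Z = rho * c
Z = 1.2 * 1439.3
Z = 1727.16

1727.16 rayl


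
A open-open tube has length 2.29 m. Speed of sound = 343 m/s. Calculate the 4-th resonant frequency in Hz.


Given values:
  Tube type: open-open, L = 2.29 m, c = 343 m/s, n = 4
Formula: f_n = n * c / (2 * L)
Compute 2 * L = 2 * 2.29 = 4.58
f = 4 * 343 / 4.58
f = 299.56

299.56 Hz


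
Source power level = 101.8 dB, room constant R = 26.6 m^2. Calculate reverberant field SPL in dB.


Given values:
  Lw = 101.8 dB, R = 26.6 m^2
Formula: SPL = Lw + 10 * log10(4 / R)
Compute 4 / R = 4 / 26.6 = 0.150376
Compute 10 * log10(0.150376) = -8.2282
SPL = 101.8 + (-8.2282) = 93.57

93.57 dB


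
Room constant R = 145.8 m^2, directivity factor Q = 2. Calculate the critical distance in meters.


Given values:
  R = 145.8 m^2, Q = 2
Formula: d_c = 0.141 * sqrt(Q * R)
Compute Q * R = 2 * 145.8 = 291.6
Compute sqrt(291.6) = 17.0763
d_c = 0.141 * 17.0763 = 2.408

2.408 m


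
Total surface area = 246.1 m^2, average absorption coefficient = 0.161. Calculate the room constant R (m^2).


Given values:
  S = 246.1 m^2, alpha = 0.161
Formula: R = S * alpha / (1 - alpha)
Numerator: 246.1 * 0.161 = 39.6221
Denominator: 1 - 0.161 = 0.839
R = 39.6221 / 0.839 = 47.23

47.23 m^2


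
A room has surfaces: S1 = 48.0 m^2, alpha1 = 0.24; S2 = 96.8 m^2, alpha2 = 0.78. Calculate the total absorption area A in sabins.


Given surfaces:
  Surface 1: 48.0 * 0.24 = 11.52
  Surface 2: 96.8 * 0.78 = 75.504
Formula: A = sum(Si * alpha_i)
A = 11.52 + 75.504
A = 87.02

87.02 sabins


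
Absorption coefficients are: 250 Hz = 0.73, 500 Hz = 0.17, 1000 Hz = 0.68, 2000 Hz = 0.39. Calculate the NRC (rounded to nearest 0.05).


Given values:
  a_250 = 0.73, a_500 = 0.17
  a_1000 = 0.68, a_2000 = 0.39
Formula: NRC = (a250 + a500 + a1000 + a2000) / 4
Sum = 0.73 + 0.17 + 0.68 + 0.39 = 1.97
NRC = 1.97 / 4 = 0.4925
Rounded to nearest 0.05: 0.5

0.5


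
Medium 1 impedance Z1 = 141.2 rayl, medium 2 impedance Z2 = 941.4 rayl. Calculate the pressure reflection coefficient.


Given values:
  Z1 = 141.2 rayl, Z2 = 941.4 rayl
Formula: R = (Z2 - Z1) / (Z2 + Z1)
Numerator: Z2 - Z1 = 941.4 - 141.2 = 800.2
Denominator: Z2 + Z1 = 941.4 + 141.2 = 1082.6
R = 800.2 / 1082.6 = 0.7391

0.7391


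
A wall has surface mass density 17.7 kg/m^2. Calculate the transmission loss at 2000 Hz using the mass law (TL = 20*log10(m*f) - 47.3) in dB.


Given values:
  m = 17.7 kg/m^2, f = 2000 Hz
Formula: TL = 20 * log10(m * f) - 47.3
Compute m * f = 17.7 * 2000 = 35400.0
Compute log10(35400.0) = 4.549003
Compute 20 * 4.549003 = 90.9801
TL = 90.9801 - 47.3 = 43.68

43.68 dB


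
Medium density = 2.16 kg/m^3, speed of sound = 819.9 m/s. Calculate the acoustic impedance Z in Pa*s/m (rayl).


Given values:
  rho = 2.16 kg/m^3
  c = 819.9 m/s
Formula: Z = rho * c
Z = 2.16 * 819.9
Z = 1770.98

1770.98 rayl


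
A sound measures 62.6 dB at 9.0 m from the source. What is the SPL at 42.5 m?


Given values:
  SPL1 = 62.6 dB, r1 = 9.0 m, r2 = 42.5 m
Formula: SPL2 = SPL1 - 20 * log10(r2 / r1)
Compute ratio: r2 / r1 = 42.5 / 9.0 = 4.7222
Compute log10: log10(4.7222) = 0.674144
Compute drop: 20 * 0.674144 = 13.4829
SPL2 = 62.6 - 13.4829 = 49.12

49.12 dB


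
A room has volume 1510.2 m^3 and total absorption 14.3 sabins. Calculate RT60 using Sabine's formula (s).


Given values:
  V = 1510.2 m^3
  A = 14.3 sabins
Formula: RT60 = 0.161 * V / A
Numerator: 0.161 * 1510.2 = 243.1422
RT60 = 243.1422 / 14.3 = 17.003

17.003 s


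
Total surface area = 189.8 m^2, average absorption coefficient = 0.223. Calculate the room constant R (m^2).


Given values:
  S = 189.8 m^2, alpha = 0.223
Formula: R = S * alpha / (1 - alpha)
Numerator: 189.8 * 0.223 = 42.3254
Denominator: 1 - 0.223 = 0.777
R = 42.3254 / 0.777 = 54.47

54.47 m^2


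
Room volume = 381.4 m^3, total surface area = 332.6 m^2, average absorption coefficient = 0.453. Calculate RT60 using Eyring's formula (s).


Given values:
  V = 381.4 m^3, S = 332.6 m^2, alpha = 0.453
Formula: RT60 = 0.161 * V / (-S * ln(1 - alpha))
Compute ln(1 - 0.453) = ln(0.547) = -0.603306
Denominator: -332.6 * -0.603306 = 200.6596
Numerator: 0.161 * 381.4 = 61.4054
RT60 = 61.4054 / 200.6596 = 0.306

0.306 s


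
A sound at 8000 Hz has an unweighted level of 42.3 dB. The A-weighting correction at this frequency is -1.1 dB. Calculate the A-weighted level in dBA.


Given values:
  SPL = 42.3 dB
  A-weighting at 8000 Hz = -1.1 dB
Formula: L_A = SPL + A_weight
L_A = 42.3 + (-1.1)
L_A = 41.2

41.2 dBA


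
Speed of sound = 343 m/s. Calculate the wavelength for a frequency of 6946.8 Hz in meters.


Given values:
  c = 343 m/s, f = 6946.8 Hz
Formula: lambda = c / f
lambda = 343 / 6946.8
lambda = 0.0494

0.0494 m


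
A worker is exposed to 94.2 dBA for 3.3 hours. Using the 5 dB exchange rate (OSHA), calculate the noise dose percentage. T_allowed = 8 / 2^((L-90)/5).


Given values:
  L = 94.2 dBA, T = 3.3 hours
Formula: T_allowed = 8 / 2^((L - 90) / 5)
Compute exponent: (94.2 - 90) / 5 = 0.84
Compute 2^(0.84) = 1.79005
T_allowed = 8 / 1.79005 = 4.469149 hours
Dose = (T / T_allowed) * 100
Dose = (3.3 / 4.469149) * 100 = 73.84

73.84 %
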